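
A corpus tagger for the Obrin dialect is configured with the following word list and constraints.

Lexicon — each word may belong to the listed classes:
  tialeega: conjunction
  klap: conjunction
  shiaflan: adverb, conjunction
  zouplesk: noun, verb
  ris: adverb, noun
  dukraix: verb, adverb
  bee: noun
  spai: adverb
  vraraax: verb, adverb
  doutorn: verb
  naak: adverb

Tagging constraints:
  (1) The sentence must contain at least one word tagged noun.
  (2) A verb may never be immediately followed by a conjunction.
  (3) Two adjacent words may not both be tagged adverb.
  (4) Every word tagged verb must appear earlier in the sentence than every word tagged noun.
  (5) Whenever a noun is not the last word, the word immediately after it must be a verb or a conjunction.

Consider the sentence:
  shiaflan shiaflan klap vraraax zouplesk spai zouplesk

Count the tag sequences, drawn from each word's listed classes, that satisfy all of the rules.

6

Candidates per position — 1:shiaflan {adverb,conjunction}; 2:shiaflan {adverb,conjunction}; 3:klap {conjunction}; 4:vraraax {verb,adverb}; 5:zouplesk {noun,verb}; 6:spai {adverb}; 7:zouplesk {noun,verb}.
There are 32 candidate sequences in total.
Checking each against the rules leaves 6 sequences.
Count = 6.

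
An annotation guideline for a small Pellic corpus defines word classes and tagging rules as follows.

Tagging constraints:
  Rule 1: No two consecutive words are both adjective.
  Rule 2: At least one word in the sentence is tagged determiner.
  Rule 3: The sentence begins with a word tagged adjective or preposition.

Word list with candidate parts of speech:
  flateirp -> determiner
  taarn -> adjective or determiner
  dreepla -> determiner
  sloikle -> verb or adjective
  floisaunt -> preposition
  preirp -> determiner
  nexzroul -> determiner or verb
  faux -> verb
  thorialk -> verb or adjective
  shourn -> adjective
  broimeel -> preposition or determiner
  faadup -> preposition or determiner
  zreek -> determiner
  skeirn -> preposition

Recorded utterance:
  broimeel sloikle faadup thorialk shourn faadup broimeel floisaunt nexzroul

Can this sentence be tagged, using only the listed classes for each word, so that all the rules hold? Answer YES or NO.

YES

Candidates per position — 1:broimeel {preposition,determiner}; 2:sloikle {verb,adjective}; 3:faadup {preposition,determiner}; 4:thorialk {verb,adjective}; 5:shourn {adjective}; 6:faadup {preposition,determiner}; 7:broimeel {preposition,determiner}; 8:floisaunt {preposition}; 9:nexzroul {determiner,verb}.
One satisfying assignment: preposition adjective preposition verb adjective determiner determiner preposition verb.
Rule-by-rule: rule 1 satisfied; rule 2 satisfied; rule 3 satisfied.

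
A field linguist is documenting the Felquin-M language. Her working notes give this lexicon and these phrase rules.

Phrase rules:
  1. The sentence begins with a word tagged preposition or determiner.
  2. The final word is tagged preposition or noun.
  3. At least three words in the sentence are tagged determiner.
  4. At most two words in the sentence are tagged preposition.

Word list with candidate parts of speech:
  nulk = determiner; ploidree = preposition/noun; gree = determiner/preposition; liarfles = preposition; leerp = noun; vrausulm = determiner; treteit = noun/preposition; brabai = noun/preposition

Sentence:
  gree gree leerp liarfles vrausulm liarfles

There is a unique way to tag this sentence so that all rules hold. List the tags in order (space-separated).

determiner determiner noun preposition determiner preposition

Candidates per position — 1:gree {determiner,preposition}; 2:gree {determiner,preposition}; 3:leerp {noun}; 4:liarfles {preposition}; 5:vrausulm {determiner}; 6:liarfles {preposition}.
Word 1 cannot be preposition — rule 3 would then fail for every completion. It is determiner.
Word 2 cannot be preposition — rule 3 would then fail for every completion. It is determiner.
The unique satisfying tagging is: determiner determiner noun preposition determiner preposition.
Checking: rule 1 holds; rule 2 holds; rule 3 holds; rule 4 holds.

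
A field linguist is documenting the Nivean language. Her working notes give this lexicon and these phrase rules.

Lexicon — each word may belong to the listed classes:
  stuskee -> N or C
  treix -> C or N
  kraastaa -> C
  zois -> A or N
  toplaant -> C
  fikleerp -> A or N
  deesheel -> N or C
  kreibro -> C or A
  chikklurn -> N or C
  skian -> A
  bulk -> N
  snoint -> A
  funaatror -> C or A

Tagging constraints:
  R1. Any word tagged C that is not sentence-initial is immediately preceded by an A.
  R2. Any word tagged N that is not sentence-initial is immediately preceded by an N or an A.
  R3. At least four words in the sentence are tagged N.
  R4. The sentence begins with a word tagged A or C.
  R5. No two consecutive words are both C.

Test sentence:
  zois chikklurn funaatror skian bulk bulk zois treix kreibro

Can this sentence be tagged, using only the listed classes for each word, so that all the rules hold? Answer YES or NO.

Candidates per position — 1:zois {A,N}; 2:chikklurn {N,C}; 3:funaatror {C,A}; 4:skian {A}; 5:bulk {N}; 6:bulk {N}; 7:zois {A,N}; 8:treix {C,N}; 9:kreibro {C,A}.
One satisfying assignment: A C A A N N N N A.
Rule-by-rule: rule 1 ✓; rule 2 ✓; rule 3 ✓; rule 4 ✓; rule 5 ✓.

YES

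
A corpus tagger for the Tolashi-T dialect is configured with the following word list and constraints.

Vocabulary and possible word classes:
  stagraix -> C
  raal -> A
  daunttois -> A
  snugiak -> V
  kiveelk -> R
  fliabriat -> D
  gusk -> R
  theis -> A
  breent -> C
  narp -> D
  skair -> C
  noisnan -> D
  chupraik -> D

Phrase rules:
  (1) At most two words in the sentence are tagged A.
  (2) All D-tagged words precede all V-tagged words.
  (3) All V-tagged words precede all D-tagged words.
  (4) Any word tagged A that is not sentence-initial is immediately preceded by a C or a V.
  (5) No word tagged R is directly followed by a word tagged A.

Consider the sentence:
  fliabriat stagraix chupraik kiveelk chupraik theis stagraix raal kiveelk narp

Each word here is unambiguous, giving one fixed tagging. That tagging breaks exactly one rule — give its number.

4

Fixed tagging: D C D R D A C A R D.
Applying the rules: R1 ✓, R2 ✓, R3 ✓, R4 ✗, R5 ✓.
Only rule 4 fails.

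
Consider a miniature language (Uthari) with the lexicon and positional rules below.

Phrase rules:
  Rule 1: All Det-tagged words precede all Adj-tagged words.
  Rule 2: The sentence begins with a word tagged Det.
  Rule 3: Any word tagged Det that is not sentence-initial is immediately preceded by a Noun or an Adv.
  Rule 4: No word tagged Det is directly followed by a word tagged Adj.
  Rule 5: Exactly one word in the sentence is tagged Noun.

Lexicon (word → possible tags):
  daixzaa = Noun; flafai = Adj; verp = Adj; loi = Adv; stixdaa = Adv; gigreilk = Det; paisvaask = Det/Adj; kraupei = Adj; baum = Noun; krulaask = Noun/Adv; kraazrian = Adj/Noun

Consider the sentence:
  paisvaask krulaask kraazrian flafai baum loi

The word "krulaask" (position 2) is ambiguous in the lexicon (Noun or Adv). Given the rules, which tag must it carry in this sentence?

Candidates per position — 1:paisvaask {Det,Adj}; 2:krulaask {Noun,Adv}; 3:kraazrian {Adj,Noun}; 4:flafai {Adj}; 5:baum {Noun}; 6:loi {Adv}.
At position 1, choosing Adj makes rule 2 impossible to satisfy; hence Det.
At position 2, choosing Noun makes rule 5 impossible to satisfy; hence Adv.
At position 3, choosing Noun makes rule 5 impossible to satisfy; hence Adj.
The unique satisfying tagging is: Det Adv Adj Adj Noun Adv.
Rule-by-rule: rule 1 ok; rule 2 ok; rule 3 ok; rule 4 ok; rule 5 ok.

Adv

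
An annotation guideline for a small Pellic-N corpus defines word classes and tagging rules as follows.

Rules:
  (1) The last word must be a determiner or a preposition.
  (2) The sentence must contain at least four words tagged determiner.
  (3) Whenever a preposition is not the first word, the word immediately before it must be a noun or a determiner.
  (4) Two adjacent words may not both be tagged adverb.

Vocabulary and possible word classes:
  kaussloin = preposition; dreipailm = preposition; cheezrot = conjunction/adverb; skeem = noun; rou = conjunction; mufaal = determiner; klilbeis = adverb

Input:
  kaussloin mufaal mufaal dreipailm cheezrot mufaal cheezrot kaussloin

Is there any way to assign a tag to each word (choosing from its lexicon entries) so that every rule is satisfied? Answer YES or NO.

Candidates per position — 1:kaussloin {preposition}; 2:mufaal {determiner}; 3:mufaal {determiner}; 4:dreipailm {preposition}; 5:cheezrot {conjunction,adverb}; 6:mufaal {determiner}; 7:cheezrot {conjunction,adverb}; 8:kaussloin {preposition}.
Rule 2 cannot be satisfied by any choice of tags from the lexicon.
So there is no consistent tagging.

NO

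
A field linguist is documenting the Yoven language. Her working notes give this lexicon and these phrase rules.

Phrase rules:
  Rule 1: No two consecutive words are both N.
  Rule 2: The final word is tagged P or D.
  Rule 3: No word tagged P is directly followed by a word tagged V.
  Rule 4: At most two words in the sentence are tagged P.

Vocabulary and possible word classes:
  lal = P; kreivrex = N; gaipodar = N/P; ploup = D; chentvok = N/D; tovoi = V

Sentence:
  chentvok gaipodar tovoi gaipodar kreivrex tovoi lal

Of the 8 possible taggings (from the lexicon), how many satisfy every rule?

1

Candidates per position — 1:chentvok {N,D}; 2:gaipodar {N,P}; 3:tovoi {V}; 4:gaipodar {N,P}; 5:kreivrex {N}; 6:tovoi {V}; 7:lal {P}.
There are 8 candidate sequences in total.
The sequences that satisfy every rule: D N V P N V P.
Count = 1.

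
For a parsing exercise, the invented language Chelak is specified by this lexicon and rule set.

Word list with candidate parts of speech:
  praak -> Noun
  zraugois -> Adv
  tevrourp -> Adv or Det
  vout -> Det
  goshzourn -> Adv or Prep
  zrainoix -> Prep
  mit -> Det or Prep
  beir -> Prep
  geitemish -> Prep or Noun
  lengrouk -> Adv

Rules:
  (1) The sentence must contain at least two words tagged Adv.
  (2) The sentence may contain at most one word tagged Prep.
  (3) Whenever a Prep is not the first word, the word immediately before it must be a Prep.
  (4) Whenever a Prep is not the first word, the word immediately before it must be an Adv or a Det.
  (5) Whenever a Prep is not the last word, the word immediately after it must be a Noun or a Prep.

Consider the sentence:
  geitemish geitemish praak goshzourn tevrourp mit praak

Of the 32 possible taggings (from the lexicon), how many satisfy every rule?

Candidates per position — 1:geitemish {Prep,Noun}; 2:geitemish {Prep,Noun}; 3:praak {Noun}; 4:goshzourn {Adv,Prep}; 5:tevrourp {Adv,Det}; 6:mit {Det,Prep}; 7:praak {Noun}.
There are 32 candidate sequences in total.
The sequences that satisfy every rule: Prep Noun Noun Adv Adv Det Noun; Noun Noun Noun Adv Adv Det Noun.
Count = 2.

2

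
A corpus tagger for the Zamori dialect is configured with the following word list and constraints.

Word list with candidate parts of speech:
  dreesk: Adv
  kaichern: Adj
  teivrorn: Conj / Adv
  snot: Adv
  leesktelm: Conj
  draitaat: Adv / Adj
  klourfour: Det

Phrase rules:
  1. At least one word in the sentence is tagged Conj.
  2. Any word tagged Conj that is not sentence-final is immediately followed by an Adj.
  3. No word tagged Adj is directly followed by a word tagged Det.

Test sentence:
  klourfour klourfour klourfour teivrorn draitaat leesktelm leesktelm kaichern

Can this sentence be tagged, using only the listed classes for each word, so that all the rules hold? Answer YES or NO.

NO

Candidates per position — 1:klourfour {Det}; 2:klourfour {Det}; 3:klourfour {Det}; 4:teivrorn {Conj,Adv}; 5:draitaat {Adv,Adj}; 6:leesktelm {Conj}; 7:leesktelm {Conj}; 8:kaichern {Adj}.
Rule 2 cannot be satisfied by any choice of tags from the lexicon.
So there is no consistent tagging.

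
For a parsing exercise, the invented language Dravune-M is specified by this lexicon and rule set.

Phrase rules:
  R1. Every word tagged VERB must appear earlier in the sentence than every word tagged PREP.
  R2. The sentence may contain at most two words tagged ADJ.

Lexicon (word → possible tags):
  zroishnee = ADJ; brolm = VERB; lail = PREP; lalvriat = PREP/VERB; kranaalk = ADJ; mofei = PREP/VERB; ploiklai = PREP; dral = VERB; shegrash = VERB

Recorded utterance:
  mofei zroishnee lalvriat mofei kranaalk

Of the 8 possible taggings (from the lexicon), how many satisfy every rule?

4

Candidates per position — 1:mofei {PREP,VERB}; 2:zroishnee {ADJ}; 3:lalvriat {PREP,VERB}; 4:mofei {PREP,VERB}; 5:kranaalk {ADJ}.
There are 8 candidate sequences in total.
The sequences that satisfy every rule: PREP ADJ PREP PREP ADJ; VERB ADJ PREP PREP ADJ; VERB ADJ VERB PREP ADJ; VERB ADJ VERB VERB ADJ.
Count = 4.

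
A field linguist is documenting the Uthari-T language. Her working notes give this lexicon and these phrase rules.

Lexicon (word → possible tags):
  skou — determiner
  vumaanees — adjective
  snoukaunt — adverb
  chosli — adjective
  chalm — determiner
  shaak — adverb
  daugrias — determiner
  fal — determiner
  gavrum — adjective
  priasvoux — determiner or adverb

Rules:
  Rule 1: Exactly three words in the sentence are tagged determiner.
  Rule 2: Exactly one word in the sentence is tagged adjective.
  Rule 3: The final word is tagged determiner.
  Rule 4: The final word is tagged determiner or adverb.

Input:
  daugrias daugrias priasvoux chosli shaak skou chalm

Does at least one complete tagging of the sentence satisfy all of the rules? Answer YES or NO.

Candidates per position — 1:daugrias {determiner}; 2:daugrias {determiner}; 3:priasvoux {determiner,adverb}; 4:chosli {adjective}; 5:shaak {adverb}; 6:skou {determiner}; 7:chalm {determiner}.
Rule 1 cannot be satisfied by any choice of tags from the lexicon.
So there is no consistent tagging.

NO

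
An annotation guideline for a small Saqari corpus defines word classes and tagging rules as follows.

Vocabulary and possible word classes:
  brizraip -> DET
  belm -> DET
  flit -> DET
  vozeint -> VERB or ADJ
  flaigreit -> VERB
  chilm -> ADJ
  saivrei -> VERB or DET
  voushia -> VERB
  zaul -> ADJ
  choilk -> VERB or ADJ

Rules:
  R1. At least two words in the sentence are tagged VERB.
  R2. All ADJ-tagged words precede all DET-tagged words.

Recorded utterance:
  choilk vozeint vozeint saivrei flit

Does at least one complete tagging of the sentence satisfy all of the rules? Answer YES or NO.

YES

Candidates per position — 1:choilk {VERB,ADJ}; 2:vozeint {VERB,ADJ}; 3:vozeint {VERB,ADJ}; 4:saivrei {VERB,DET}; 5:flit {DET}.
One satisfying assignment: VERB VERB VERB DET DET.
Checking: rule 1 ok; rule 2 ok.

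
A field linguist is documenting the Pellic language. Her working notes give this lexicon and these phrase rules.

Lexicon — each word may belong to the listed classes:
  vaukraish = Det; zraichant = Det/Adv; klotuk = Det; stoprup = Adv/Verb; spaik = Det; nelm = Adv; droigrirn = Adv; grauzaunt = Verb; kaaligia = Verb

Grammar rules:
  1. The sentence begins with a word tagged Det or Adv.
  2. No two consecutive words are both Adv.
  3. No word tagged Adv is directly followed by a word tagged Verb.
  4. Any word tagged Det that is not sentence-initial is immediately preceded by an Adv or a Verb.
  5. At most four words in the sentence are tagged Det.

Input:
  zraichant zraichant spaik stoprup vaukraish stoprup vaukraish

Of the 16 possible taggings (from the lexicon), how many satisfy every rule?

4

Candidates per position — 1:zraichant {Det,Adv}; 2:zraichant {Det,Adv}; 3:spaik {Det}; 4:stoprup {Adv,Verb}; 5:vaukraish {Det}; 6:stoprup {Adv,Verb}; 7:vaukraish {Det}.
There are 16 candidate sequences in total.
The sequences that satisfy every rule: Det Adv Det Adv Det Adv Det; Det Adv Det Adv Det Verb Det; Det Adv Det Verb Det Adv Det; Det Adv Det Verb Det Verb Det.
Count = 4.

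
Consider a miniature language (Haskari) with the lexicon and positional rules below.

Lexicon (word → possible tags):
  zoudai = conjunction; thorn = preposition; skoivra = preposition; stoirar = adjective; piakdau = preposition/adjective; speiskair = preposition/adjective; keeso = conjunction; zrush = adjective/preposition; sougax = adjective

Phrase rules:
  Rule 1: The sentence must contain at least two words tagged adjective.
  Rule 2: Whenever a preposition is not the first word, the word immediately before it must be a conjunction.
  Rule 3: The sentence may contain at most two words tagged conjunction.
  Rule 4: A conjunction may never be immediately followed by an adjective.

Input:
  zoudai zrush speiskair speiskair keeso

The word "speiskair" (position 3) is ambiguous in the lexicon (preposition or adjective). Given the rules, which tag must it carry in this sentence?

adjective

Candidates per position — 1:zoudai {conjunction}; 2:zrush {adjective,preposition}; 3:speiskair {preposition,adjective}; 4:speiskair {preposition,adjective}; 5:keeso {conjunction}.
At position 2, choosing adjective makes rule 4 impossible to satisfy; hence preposition.
At position 3, choosing preposition makes rule 1 impossible to satisfy; hence adjective.
At position 4, choosing preposition makes rule 1 impossible to satisfy; hence adjective.
The unique satisfying tagging is: conjunction preposition adjective adjective conjunction.
Verifying each rule — rule 1 ✓; rule 2 ✓; rule 3 ✓; rule 4 ✓.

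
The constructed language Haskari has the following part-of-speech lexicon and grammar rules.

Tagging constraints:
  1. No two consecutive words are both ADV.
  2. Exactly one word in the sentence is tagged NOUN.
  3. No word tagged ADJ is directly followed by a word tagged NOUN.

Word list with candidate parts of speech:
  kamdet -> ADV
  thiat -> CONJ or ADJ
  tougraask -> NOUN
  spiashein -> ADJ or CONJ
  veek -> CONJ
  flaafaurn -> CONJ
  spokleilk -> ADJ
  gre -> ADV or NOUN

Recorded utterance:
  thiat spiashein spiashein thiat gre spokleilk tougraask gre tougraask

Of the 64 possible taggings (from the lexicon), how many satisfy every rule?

0

Candidates per position — 1:thiat {CONJ,ADJ}; 2:spiashein {ADJ,CONJ}; 3:spiashein {ADJ,CONJ}; 4:thiat {CONJ,ADJ}; 5:gre {ADV,NOUN}; 6:spokleilk {ADJ}; 7:tougraask {NOUN}; 8:gre {ADV,NOUN}; 9:tougraask {NOUN}.
There are 64 candidate sequences in total.
Rule 2 cannot be satisfied by any choice of tags from the lexicon.
So there is no consistent tagging.
Count = 0.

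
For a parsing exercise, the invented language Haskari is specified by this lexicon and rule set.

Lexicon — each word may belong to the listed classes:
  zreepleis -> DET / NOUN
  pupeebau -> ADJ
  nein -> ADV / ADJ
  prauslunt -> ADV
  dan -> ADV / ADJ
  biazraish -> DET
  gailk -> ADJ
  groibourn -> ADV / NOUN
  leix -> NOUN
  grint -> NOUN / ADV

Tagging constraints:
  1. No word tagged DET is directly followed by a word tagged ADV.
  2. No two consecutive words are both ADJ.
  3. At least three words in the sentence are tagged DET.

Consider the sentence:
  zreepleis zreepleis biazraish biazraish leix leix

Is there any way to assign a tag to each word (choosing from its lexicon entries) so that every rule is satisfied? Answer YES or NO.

YES

Candidates per position — 1:zreepleis {DET,NOUN}; 2:zreepleis {DET,NOUN}; 3:biazraish {DET}; 4:biazraish {DET}; 5:leix {NOUN}; 6:leix {NOUN}.
One satisfying assignment: DET NOUN DET DET NOUN NOUN.
Verifying each rule — rule 1 holds; rule 2 holds; rule 3 holds.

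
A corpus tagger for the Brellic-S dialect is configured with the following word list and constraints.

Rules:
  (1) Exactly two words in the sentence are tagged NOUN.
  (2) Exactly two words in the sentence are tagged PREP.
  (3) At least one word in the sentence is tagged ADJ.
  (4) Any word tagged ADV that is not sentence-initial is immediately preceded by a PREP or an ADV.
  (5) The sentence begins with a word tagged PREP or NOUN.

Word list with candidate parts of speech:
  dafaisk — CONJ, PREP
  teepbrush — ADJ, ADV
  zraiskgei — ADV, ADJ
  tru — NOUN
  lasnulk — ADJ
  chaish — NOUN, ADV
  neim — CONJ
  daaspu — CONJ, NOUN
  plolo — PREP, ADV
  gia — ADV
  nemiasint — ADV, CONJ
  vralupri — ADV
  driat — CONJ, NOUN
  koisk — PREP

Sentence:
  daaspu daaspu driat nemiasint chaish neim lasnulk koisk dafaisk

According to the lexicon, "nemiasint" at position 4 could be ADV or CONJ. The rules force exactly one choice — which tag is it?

Candidates per position — 1:daaspu {CONJ,NOUN}; 2:daaspu {CONJ,NOUN}; 3:driat {CONJ,NOUN}; 4:nemiasint {ADV,CONJ}; 5:chaish {NOUN,ADV}; 6:neim {CONJ}; 7:lasnulk {ADJ}; 8:koisk {PREP}; 9:dafaisk {CONJ,PREP}.
At position 1, choosing CONJ makes rule 5 impossible to satisfy; hence NOUN.
At position 4, choosing ADV makes rule 4 impossible to satisfy; hence CONJ.
At position 5, choosing ADV makes rule 4 impossible to satisfy; hence NOUN.
At position 9, choosing CONJ makes rule 2 impossible to satisfy; hence PREP.
At position 2, choosing NOUN makes rule 1 impossible to satisfy; hence CONJ.
At position 3, choosing NOUN makes rule 1 impossible to satisfy; hence CONJ.
So the tagging must be: NOUN CONJ CONJ CONJ NOUN CONJ ADJ PREP PREP.
Rule-by-rule: rule 1 holds; rule 2 holds; rule 3 holds; rule 4 holds; rule 5 holds.

CONJ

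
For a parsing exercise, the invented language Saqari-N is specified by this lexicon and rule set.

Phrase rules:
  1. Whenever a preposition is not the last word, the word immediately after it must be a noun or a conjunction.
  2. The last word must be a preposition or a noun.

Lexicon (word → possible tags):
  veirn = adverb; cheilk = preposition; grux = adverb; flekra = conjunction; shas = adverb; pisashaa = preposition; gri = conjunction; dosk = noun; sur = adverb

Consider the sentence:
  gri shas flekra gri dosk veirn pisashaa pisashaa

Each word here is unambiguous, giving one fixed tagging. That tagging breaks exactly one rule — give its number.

1

Fixed tagging: conjunction adverb conjunction conjunction noun adverb preposition preposition.
Applying the rules: R1 fails, R2 ok.
Only rule 1 fails.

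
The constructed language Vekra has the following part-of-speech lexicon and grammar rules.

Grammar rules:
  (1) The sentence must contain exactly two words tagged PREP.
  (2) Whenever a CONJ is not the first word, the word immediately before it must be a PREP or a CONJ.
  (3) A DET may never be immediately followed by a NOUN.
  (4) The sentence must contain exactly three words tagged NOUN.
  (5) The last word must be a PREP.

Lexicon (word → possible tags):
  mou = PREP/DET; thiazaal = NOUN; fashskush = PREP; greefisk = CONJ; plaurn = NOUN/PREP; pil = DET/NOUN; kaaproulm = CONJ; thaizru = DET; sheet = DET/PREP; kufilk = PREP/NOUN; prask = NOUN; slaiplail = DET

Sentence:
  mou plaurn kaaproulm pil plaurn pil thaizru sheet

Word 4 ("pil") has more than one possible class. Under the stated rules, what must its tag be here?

NOUN

Candidates per position — 1:mou {PREP,DET}; 2:plaurn {NOUN,PREP}; 3:kaaproulm {CONJ}; 4:pil {DET,NOUN}; 5:plaurn {NOUN,PREP}; 6:pil {DET,NOUN}; 7:thaizru {DET}; 8:sheet {DET,PREP}.
If word 2 were NOUN, no tagging could satisfy rule 2; so word 2 is PREP.
If word 4 were DET, no tagging could satisfy rule 4; so word 4 is NOUN.
If word 5 were PREP, no tagging could satisfy rule 4; so word 5 is NOUN.
If word 6 were DET, no tagging could satisfy rule 4; so word 6 is NOUN.
If word 8 were DET, no tagging could satisfy rule 5; so word 8 is PREP.
If word 1 were PREP, no tagging could satisfy rule 1; so word 1 is DET.
The only consistent sequence is: DET PREP CONJ NOUN NOUN NOUN DET PREP.
Rule-by-rule: rule 1 holds; rule 2 holds; rule 3 holds; rule 4 holds; rule 5 holds.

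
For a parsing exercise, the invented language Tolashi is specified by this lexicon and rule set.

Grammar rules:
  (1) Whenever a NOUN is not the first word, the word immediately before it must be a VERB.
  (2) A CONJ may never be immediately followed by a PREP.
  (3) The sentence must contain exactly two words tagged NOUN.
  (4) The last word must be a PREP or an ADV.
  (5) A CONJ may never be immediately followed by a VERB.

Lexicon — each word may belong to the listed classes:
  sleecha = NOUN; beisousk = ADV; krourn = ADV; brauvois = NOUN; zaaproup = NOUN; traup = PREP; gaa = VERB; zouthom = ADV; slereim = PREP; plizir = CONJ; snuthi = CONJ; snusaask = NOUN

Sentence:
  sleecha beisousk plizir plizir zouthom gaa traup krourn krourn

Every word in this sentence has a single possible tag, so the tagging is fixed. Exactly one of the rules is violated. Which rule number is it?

3

Fixed tagging: NOUN ADV CONJ CONJ ADV VERB PREP ADV ADV.
Applying the rules: R1 ✓, R2 ✓, R3 ✗, R4 ✓, R5 ✓.
Only rule 3 fails.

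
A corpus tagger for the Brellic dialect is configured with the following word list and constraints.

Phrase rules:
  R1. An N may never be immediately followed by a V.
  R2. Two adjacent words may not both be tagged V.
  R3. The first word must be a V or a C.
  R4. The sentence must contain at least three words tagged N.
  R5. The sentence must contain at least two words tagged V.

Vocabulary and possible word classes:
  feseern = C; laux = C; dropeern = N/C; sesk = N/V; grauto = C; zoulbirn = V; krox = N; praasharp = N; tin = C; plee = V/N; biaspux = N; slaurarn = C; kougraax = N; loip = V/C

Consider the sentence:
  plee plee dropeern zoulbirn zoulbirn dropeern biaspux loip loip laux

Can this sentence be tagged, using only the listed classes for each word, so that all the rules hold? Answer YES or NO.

Candidates per position — 1:plee {V,N}; 2:plee {V,N}; 3:dropeern {N,C}; 4:zoulbirn {V}; 5:zoulbirn {V}; 6:dropeern {N,C}; 7:biaspux {N}; 8:loip {V,C}; 9:loip {V,C}; 10:laux {C}.
Rule 2 cannot be satisfied by any choice of tags from the lexicon.
So there is no consistent tagging.

NO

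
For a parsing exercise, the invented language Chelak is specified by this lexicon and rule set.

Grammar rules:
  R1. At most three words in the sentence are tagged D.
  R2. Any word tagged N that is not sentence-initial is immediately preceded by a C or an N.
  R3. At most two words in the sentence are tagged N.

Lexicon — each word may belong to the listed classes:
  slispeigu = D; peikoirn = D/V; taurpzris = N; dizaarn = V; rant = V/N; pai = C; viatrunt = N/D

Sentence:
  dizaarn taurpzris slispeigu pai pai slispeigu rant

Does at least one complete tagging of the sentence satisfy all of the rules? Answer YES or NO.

Candidates per position — 1:dizaarn {V}; 2:taurpzris {N}; 3:slispeigu {D}; 4:pai {C}; 5:pai {C}; 6:slispeigu {D}; 7:rant {V,N}.
Rule 2 cannot be satisfied by any choice of tags from the lexicon.
So there is no consistent tagging.

NO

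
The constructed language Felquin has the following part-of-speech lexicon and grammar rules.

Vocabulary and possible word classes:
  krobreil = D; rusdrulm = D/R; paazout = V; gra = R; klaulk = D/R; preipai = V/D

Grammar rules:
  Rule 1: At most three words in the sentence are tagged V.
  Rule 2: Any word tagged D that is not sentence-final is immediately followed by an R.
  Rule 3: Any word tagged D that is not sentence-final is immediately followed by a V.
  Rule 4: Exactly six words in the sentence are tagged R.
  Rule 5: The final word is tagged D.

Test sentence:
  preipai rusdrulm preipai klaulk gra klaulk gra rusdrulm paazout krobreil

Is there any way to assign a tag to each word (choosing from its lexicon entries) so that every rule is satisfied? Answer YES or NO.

Candidates per position — 1:preipai {V,D}; 2:rusdrulm {D,R}; 3:preipai {V,D}; 4:klaulk {D,R}; 5:gra {R}; 6:klaulk {D,R}; 7:gra {R}; 8:rusdrulm {D,R}; 9:paazout {V}; 10:krobreil {D}.
One satisfying assignment: V R V R R R R R V D.
Check: rule 1 satisfied; rule 2 satisfied; rule 3 satisfied; rule 4 satisfied; rule 5 satisfied.

YES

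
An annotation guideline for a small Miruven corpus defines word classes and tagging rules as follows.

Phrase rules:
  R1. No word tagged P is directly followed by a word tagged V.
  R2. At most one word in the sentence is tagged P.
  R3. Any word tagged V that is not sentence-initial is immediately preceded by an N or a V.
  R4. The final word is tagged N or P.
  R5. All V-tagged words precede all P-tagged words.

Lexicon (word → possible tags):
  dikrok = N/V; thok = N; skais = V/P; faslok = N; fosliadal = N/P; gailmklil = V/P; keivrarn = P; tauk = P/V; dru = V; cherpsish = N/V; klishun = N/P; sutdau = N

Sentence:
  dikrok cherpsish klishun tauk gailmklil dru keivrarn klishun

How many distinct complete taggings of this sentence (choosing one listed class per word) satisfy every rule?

4

Candidates per position — 1:dikrok {N,V}; 2:cherpsish {N,V}; 3:klishun {N,P}; 4:tauk {P,V}; 5:gailmklil {V,P}; 6:dru {V}; 7:keivrarn {P}; 8:klishun {N,P}.
There are 64 candidate sequences in total.
The sequences that satisfy every rule: N N N V V V P N; N V N V V V P N; V N N V V V P N; V V N V V V P N.
Count = 4.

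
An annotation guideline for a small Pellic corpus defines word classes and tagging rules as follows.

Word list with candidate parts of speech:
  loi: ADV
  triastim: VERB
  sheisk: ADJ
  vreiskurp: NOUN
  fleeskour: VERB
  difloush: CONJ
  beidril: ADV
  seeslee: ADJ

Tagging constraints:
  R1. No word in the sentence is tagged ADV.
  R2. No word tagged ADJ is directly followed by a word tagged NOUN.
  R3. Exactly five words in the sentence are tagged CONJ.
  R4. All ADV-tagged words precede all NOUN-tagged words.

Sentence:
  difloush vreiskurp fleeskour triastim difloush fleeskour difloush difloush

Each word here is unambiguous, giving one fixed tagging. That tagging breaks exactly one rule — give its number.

Fixed tagging: CONJ NOUN VERB VERB CONJ VERB CONJ CONJ.
Rule check: R1 ok, R2 ok, R3 fails, R4 ok.
Only rule 3 fails.

3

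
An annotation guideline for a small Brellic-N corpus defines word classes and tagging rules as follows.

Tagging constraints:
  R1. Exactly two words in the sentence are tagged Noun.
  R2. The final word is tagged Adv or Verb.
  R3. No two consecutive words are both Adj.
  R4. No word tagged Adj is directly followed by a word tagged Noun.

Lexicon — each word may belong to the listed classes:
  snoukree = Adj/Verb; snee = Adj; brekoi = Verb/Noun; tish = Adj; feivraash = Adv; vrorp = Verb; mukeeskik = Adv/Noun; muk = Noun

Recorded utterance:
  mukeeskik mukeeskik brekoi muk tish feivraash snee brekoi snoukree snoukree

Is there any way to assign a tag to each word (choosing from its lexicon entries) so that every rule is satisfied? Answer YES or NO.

YES

Candidates per position — 1:mukeeskik {Adv,Noun}; 2:mukeeskik {Adv,Noun}; 3:brekoi {Verb,Noun}; 4:muk {Noun}; 5:tish {Adj}; 6:feivraash {Adv}; 7:snee {Adj}; 8:brekoi {Verb,Noun}; 9:snoukree {Adj,Verb}; 10:snoukree {Adj,Verb}.
One satisfying assignment: Adv Adv Noun Noun Adj Adv Adj Verb Verb Verb.
Rule-by-rule: rule 1 holds; rule 2 holds; rule 3 holds; rule 4 holds.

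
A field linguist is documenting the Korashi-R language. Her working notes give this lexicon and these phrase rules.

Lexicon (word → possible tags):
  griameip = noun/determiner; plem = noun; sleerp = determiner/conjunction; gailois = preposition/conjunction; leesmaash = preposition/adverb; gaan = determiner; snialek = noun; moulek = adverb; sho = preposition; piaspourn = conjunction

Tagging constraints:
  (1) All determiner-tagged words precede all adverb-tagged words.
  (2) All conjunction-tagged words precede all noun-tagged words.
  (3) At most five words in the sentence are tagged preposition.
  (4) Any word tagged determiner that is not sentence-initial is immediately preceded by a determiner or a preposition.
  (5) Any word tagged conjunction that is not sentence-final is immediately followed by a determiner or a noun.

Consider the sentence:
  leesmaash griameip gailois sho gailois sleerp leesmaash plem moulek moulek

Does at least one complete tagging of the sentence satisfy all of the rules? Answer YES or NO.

YES

Candidates per position — 1:leesmaash {preposition,adverb}; 2:griameip {noun,determiner}; 3:gailois {preposition,conjunction}; 4:sho {preposition}; 5:gailois {preposition,conjunction}; 6:sleerp {determiner,conjunction}; 7:leesmaash {preposition,adverb}; 8:plem {noun}; 9:moulek {adverb}; 10:moulek {adverb}.
One satisfying assignment: preposition noun preposition preposition preposition determiner preposition noun adverb adverb.
Rule-by-rule: rule 1 holds; rule 2 holds; rule 3 holds; rule 4 holds; rule 5 holds.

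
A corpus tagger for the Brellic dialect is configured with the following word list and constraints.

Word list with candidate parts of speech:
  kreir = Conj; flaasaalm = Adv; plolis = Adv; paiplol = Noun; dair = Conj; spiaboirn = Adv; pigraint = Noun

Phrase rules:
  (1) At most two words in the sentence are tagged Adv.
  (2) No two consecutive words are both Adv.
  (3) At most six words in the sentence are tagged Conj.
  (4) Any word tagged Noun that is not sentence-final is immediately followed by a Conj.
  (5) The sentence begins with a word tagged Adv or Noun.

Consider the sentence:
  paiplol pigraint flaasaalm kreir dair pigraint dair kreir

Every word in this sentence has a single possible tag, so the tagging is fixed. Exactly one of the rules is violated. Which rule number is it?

4

Fixed tagging: Noun Noun Adv Conj Conj Noun Conj Conj.
Checking each rule: R1 ok, R2 ok, R3 ok, R4 fails, R5 ok.
Only rule 4 fails.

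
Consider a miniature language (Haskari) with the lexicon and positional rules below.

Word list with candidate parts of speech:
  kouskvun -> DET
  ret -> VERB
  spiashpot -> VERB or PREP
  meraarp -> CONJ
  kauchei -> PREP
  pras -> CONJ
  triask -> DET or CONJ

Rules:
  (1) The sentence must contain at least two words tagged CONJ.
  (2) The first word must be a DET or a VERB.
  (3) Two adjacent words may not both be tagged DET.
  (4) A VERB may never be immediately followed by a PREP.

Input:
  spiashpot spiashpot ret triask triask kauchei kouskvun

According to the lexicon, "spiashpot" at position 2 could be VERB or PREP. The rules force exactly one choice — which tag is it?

Candidates per position — 1:spiashpot {VERB,PREP}; 2:spiashpot {VERB,PREP}; 3:ret {VERB}; 4:triask {DET,CONJ}; 5:triask {DET,CONJ}; 6:kauchei {PREP}; 7:kouskvun {DET}.
At position 1, choosing PREP makes rule 2 impossible to satisfy; hence VERB.
At position 2, choosing PREP makes rule 4 impossible to satisfy; hence VERB.
At position 4, choosing DET makes rule 1 impossible to satisfy; hence CONJ.
At position 5, choosing DET makes rule 1 impossible to satisfy; hence CONJ.
That leaves exactly one tagging: VERB VERB VERB CONJ CONJ PREP DET.
Rule-by-rule: rule 1 ok; rule 2 ok; rule 3 ok; rule 4 ok.

VERB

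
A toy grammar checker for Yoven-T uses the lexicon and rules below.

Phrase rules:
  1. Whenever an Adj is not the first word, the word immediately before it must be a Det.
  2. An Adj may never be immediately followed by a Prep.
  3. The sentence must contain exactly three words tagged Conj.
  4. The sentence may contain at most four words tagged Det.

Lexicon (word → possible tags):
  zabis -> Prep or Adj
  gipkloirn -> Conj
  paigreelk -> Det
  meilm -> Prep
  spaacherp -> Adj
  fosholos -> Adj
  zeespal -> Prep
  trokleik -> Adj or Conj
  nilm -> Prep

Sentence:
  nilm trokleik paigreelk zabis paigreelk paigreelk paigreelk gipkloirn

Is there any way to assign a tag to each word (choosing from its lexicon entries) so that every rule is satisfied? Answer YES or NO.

NO

Candidates per position — 1:nilm {Prep}; 2:trokleik {Adj,Conj}; 3:paigreelk {Det}; 4:zabis {Prep,Adj}; 5:paigreelk {Det}; 6:paigreelk {Det}; 7:paigreelk {Det}; 8:gipkloirn {Conj}.
Rule 3 cannot be satisfied by any choice of tags from the lexicon.
So there is no consistent tagging.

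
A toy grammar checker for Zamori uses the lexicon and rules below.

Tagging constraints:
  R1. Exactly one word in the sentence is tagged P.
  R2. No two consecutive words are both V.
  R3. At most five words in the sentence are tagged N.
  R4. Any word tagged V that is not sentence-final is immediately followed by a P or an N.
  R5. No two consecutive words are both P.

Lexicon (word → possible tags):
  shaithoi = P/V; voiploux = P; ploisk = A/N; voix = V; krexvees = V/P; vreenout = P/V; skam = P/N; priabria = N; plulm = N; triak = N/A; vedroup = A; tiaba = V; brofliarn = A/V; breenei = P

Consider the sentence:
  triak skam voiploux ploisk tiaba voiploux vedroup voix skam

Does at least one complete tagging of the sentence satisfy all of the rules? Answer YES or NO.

NO

Candidates per position — 1:triak {N,A}; 2:skam {P,N}; 3:voiploux {P}; 4:ploisk {A,N}; 5:tiaba {V}; 6:voiploux {P}; 7:vedroup {A}; 8:voix {V}; 9:skam {P,N}.
Rule 1 cannot be satisfied by any choice of tags from the lexicon.
So there is no consistent tagging.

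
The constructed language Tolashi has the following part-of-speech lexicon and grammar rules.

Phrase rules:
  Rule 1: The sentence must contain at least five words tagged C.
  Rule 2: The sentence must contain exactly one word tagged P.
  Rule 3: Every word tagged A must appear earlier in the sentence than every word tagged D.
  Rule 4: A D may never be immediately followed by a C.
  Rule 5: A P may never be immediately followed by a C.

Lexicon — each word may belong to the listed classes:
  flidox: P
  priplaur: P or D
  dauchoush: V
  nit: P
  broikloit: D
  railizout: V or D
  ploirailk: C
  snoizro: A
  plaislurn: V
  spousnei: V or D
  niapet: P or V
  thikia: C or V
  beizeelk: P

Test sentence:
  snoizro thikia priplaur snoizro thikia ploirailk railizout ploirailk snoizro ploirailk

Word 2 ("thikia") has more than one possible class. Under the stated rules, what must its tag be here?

C

Candidates per position — 1:snoizro {A}; 2:thikia {C,V}; 3:priplaur {P,D}; 4:snoizro {A}; 5:thikia {C,V}; 6:ploirailk {C}; 7:railizout {V,D}; 8:ploirailk {C}; 9:snoizro {A}; 10:ploirailk {C}.
If word 2 were V, no tagging could satisfy rule 1; so word 2 is C.
If word 3 were D, no tagging could satisfy rule 2; so word 3 is P.
If word 5 were V, no tagging could satisfy rule 1; so word 5 is C.
If word 7 were D, no tagging could satisfy rule 3; so word 7 is V.
So the tagging must be: A C P A C C V C A C.
Rule-by-rule: rule 1 ✓; rule 2 ✓; rule 3 ✓; rule 4 ✓; rule 5 ✓.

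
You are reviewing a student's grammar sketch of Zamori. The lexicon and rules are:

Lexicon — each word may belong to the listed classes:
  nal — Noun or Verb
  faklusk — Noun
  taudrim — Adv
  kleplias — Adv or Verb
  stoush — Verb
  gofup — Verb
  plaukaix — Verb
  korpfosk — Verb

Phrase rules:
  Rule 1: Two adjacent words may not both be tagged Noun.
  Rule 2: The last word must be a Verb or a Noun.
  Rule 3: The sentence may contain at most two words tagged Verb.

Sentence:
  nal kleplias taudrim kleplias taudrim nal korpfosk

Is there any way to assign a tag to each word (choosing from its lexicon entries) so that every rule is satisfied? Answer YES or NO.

YES

Candidates per position — 1:nal {Noun,Verb}; 2:kleplias {Adv,Verb}; 3:taudrim {Adv}; 4:kleplias {Adv,Verb}; 5:taudrim {Adv}; 6:nal {Noun,Verb}; 7:korpfosk {Verb}.
One satisfying assignment: Noun Adv Adv Verb Adv Noun Verb.
Checking: rule 1 satisfied; rule 2 satisfied; rule 3 satisfied.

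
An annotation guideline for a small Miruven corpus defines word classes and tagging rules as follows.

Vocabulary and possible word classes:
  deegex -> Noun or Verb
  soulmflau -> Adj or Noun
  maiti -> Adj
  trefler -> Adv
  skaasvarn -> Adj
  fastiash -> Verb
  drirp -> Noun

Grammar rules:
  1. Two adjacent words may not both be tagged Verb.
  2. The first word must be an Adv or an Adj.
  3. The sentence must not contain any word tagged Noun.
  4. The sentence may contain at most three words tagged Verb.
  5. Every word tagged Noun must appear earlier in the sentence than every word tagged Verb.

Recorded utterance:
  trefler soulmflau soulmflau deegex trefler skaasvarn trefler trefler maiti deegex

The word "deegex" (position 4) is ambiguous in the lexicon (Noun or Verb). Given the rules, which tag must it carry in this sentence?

Verb

Candidates per position — 1:trefler {Adv}; 2:soulmflau {Adj,Noun}; 3:soulmflau {Adj,Noun}; 4:deegex {Noun,Verb}; 5:trefler {Adv}; 6:skaasvarn {Adj}; 7:trefler {Adv}; 8:trefler {Adv}; 9:maiti {Adj}; 10:deegex {Noun,Verb}.
At position 2, choosing Noun makes rule 3 impossible to satisfy; hence Adj.
At position 3, choosing Noun makes rule 3 impossible to satisfy; hence Adj.
At position 4, choosing Noun makes rule 3 impossible to satisfy; hence Verb.
At position 10, choosing Noun makes rule 3 impossible to satisfy; hence Verb.
That leaves exactly one tagging: Adv Adj Adj Verb Adv Adj Adv Adv Adj Verb.
Rule-by-rule: rule 1 satisfied; rule 2 satisfied; rule 3 satisfied; rule 4 satisfied; rule 5 satisfied.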